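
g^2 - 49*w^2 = (g - 7*w)*(g + 7*w)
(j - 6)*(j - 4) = j^2 - 10*j + 24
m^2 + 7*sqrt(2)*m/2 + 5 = (m + sqrt(2))*(m + 5*sqrt(2)/2)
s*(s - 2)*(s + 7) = s^3 + 5*s^2 - 14*s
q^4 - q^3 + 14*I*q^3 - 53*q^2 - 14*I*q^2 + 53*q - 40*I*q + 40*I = (q + 5*I)*(q + 8*I)*(-I*q + 1)*(I*q - I)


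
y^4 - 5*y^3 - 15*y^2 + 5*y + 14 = (y - 7)*(y - 1)*(y + 1)*(y + 2)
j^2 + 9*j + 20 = (j + 4)*(j + 5)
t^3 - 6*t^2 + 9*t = t*(t - 3)^2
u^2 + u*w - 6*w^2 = (u - 2*w)*(u + 3*w)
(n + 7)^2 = n^2 + 14*n + 49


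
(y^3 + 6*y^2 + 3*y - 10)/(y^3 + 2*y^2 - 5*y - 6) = (y^3 + 6*y^2 + 3*y - 10)/(y^3 + 2*y^2 - 5*y - 6)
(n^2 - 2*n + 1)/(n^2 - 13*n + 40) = (n^2 - 2*n + 1)/(n^2 - 13*n + 40)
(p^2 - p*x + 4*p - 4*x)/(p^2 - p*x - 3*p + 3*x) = (p + 4)/(p - 3)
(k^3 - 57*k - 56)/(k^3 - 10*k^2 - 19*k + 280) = (k^2 + 8*k + 7)/(k^2 - 2*k - 35)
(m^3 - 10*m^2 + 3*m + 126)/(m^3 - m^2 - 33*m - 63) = (m - 6)/(m + 3)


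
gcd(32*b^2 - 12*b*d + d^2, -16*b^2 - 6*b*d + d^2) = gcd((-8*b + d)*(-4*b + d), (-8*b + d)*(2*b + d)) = 8*b - d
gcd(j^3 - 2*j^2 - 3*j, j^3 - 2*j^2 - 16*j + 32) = 1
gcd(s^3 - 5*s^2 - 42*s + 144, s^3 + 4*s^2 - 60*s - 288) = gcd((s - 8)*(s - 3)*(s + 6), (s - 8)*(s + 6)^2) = s^2 - 2*s - 48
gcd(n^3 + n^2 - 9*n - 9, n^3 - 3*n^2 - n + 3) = n^2 - 2*n - 3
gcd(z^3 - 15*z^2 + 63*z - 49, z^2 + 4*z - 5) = z - 1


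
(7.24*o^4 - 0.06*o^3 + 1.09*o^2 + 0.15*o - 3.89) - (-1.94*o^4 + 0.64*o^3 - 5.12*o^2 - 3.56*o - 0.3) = 9.18*o^4 - 0.7*o^3 + 6.21*o^2 + 3.71*o - 3.59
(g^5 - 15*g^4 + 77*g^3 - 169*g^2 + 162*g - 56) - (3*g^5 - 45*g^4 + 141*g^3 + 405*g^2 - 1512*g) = -2*g^5 + 30*g^4 - 64*g^3 - 574*g^2 + 1674*g - 56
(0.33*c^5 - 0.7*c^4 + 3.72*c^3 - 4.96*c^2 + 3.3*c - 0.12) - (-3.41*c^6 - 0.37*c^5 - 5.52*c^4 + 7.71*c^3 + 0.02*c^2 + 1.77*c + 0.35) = 3.41*c^6 + 0.7*c^5 + 4.82*c^4 - 3.99*c^3 - 4.98*c^2 + 1.53*c - 0.47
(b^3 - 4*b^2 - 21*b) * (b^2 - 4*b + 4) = b^5 - 8*b^4 - b^3 + 68*b^2 - 84*b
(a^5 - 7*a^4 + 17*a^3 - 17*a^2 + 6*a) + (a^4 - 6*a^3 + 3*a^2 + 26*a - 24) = a^5 - 6*a^4 + 11*a^3 - 14*a^2 + 32*a - 24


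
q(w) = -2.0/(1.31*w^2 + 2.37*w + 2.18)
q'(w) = -2.0*(-2.62*w - 2.37)/(1.31*w^2 + 2.37*w + 2.18)^2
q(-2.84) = -0.33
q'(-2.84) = -0.28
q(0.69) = -0.45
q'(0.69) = 0.42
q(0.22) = -0.72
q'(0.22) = 0.77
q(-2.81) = -0.34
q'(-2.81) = -0.29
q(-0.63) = -1.66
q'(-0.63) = 0.99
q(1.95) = -0.17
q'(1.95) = 0.11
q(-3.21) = -0.25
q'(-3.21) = -0.19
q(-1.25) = -1.58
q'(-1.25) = -1.13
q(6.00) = -0.03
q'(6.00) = 0.01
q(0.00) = -0.92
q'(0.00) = 1.00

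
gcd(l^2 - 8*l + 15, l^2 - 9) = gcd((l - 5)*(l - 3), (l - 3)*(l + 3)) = l - 3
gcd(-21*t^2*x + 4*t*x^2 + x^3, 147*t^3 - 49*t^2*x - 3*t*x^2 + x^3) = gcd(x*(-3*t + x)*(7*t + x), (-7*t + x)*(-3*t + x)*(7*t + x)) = -21*t^2 + 4*t*x + x^2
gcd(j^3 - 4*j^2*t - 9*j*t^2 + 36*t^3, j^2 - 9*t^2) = -j^2 + 9*t^2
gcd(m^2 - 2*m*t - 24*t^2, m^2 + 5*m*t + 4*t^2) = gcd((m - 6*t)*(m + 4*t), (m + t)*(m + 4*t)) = m + 4*t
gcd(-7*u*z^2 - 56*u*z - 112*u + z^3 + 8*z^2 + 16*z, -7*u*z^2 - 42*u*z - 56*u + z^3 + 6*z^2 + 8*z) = -7*u*z - 28*u + z^2 + 4*z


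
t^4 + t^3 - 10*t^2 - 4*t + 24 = (t - 2)^2*(t + 2)*(t + 3)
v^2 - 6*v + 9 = (v - 3)^2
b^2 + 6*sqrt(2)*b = b*(b + 6*sqrt(2))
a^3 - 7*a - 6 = (a - 3)*(a + 1)*(a + 2)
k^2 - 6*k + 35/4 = (k - 7/2)*(k - 5/2)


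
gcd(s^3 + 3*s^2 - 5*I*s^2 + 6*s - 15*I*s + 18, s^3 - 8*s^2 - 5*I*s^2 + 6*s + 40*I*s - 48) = s^2 - 5*I*s + 6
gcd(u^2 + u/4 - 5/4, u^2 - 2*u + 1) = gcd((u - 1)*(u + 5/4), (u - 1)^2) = u - 1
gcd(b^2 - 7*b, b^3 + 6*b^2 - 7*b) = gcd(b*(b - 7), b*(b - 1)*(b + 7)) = b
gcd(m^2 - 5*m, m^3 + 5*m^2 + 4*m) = m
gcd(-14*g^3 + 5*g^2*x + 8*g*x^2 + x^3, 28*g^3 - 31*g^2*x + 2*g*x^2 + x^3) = -7*g^2 + 6*g*x + x^2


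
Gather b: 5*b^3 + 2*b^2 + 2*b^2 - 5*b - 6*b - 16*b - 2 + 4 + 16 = 5*b^3 + 4*b^2 - 27*b + 18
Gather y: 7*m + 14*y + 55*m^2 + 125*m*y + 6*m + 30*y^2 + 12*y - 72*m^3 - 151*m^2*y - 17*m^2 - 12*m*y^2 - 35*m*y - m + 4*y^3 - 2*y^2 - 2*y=-72*m^3 + 38*m^2 + 12*m + 4*y^3 + y^2*(28 - 12*m) + y*(-151*m^2 + 90*m + 24)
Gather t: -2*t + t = -t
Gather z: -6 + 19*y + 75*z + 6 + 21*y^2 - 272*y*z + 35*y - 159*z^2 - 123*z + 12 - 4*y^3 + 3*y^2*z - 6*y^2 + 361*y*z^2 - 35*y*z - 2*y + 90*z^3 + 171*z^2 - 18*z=-4*y^3 + 15*y^2 + 52*y + 90*z^3 + z^2*(361*y + 12) + z*(3*y^2 - 307*y - 66) + 12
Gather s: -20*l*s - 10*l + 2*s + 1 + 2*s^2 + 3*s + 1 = -10*l + 2*s^2 + s*(5 - 20*l) + 2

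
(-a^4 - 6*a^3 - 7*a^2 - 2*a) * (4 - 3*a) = 3*a^5 + 14*a^4 - 3*a^3 - 22*a^2 - 8*a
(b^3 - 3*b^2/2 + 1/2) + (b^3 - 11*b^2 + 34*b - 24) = 2*b^3 - 25*b^2/2 + 34*b - 47/2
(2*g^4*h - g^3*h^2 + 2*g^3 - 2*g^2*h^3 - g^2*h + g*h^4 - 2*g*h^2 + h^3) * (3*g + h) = 6*g^5*h - g^4*h^2 + 6*g^4 - 7*g^3*h^3 - g^3*h + g^2*h^4 - 7*g^2*h^2 + g*h^5 + g*h^3 + h^4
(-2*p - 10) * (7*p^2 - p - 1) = -14*p^3 - 68*p^2 + 12*p + 10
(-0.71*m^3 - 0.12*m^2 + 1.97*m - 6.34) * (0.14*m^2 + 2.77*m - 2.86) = -0.0994*m^5 - 1.9835*m^4 + 1.974*m^3 + 4.9125*m^2 - 23.196*m + 18.1324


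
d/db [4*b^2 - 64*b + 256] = 8*b - 64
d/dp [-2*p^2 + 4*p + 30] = 4 - 4*p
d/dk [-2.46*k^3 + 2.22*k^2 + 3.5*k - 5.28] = -7.38*k^2 + 4.44*k + 3.5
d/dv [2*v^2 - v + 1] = 4*v - 1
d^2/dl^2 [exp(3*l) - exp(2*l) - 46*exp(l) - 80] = (9*exp(2*l) - 4*exp(l) - 46)*exp(l)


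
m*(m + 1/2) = m^2 + m/2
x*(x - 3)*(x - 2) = x^3 - 5*x^2 + 6*x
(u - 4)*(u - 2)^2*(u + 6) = u^4 - 2*u^3 - 28*u^2 + 104*u - 96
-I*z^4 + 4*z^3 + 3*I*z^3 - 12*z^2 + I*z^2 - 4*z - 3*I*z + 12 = (z - 3)*(z - 1)*(z + 4*I)*(-I*z - I)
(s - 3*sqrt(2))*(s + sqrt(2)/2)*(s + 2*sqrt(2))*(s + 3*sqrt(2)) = s^4 + 5*sqrt(2)*s^3/2 - 16*s^2 - 45*sqrt(2)*s - 36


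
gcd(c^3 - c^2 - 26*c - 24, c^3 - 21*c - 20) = c^2 + 5*c + 4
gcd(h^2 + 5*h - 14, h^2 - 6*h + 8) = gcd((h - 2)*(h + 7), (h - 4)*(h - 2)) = h - 2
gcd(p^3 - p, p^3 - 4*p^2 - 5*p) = p^2 + p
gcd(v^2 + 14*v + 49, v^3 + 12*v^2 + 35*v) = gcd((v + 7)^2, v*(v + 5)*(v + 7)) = v + 7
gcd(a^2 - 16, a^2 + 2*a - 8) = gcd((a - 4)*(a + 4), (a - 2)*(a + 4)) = a + 4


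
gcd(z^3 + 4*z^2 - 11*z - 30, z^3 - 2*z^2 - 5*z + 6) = z^2 - z - 6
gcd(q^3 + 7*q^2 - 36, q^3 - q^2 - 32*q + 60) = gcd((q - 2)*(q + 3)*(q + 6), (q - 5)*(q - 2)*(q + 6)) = q^2 + 4*q - 12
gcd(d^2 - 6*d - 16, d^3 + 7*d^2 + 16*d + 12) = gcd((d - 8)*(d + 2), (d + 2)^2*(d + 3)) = d + 2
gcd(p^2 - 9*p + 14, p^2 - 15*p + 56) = p - 7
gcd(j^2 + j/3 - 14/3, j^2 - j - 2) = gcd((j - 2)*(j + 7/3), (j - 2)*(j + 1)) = j - 2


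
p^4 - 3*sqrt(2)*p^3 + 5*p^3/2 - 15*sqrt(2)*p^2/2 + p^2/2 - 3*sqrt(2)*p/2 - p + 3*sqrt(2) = (p - 1/2)*(p + 1)*(p + 2)*(p - 3*sqrt(2))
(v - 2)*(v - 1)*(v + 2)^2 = v^4 + v^3 - 6*v^2 - 4*v + 8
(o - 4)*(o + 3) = o^2 - o - 12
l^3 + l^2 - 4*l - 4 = (l - 2)*(l + 1)*(l + 2)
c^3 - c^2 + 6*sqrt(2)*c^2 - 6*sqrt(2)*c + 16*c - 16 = (c - 1)*(c + 2*sqrt(2))*(c + 4*sqrt(2))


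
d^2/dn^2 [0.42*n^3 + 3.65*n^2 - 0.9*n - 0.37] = 2.52*n + 7.3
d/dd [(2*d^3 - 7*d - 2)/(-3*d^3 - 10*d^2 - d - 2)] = 2*(-10*d^4 - 23*d^3 - 50*d^2 - 20*d + 6)/(9*d^6 + 60*d^5 + 106*d^4 + 32*d^3 + 41*d^2 + 4*d + 4)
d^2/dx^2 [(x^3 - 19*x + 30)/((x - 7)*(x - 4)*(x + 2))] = 6*(3*x^6 - 25*x^5 + 119*x^4 - 1015*x^3 + 5074*x^2 - 9740*x + 7528)/(x^9 - 27*x^8 + 261*x^7 - 885*x^6 - 1458*x^5 + 14652*x^4 - 8520*x^3 - 78624*x^2 + 56448*x + 175616)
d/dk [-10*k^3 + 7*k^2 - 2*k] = -30*k^2 + 14*k - 2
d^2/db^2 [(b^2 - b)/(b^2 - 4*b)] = 6/(b^3 - 12*b^2 + 48*b - 64)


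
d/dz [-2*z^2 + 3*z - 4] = 3 - 4*z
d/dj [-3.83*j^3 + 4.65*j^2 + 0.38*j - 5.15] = -11.49*j^2 + 9.3*j + 0.38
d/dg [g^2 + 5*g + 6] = 2*g + 5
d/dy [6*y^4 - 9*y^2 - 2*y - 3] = 24*y^3 - 18*y - 2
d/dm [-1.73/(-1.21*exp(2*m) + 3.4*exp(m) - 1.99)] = (5.882 - 4.1866*exp(m))*exp(m)/(1.21*exp(2*m) - 3.4*exp(m) + 1.99)^2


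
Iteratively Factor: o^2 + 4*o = (o + 4)*(o)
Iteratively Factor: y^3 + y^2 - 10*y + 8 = (y + 4)*(y^2 - 3*y + 2) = (y - 1)*(y + 4)*(y - 2)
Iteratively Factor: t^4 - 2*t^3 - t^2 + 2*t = (t)*(t^3 - 2*t^2 - t + 2) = t*(t - 2)*(t^2 - 1) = t*(t - 2)*(t - 1)*(t + 1)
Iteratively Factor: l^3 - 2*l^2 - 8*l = (l - 4)*(l^2 + 2*l) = l*(l - 4)*(l + 2)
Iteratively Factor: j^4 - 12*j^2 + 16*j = (j + 4)*(j^3 - 4*j^2 + 4*j) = (j - 2)*(j + 4)*(j^2 - 2*j) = j*(j - 2)*(j + 4)*(j - 2)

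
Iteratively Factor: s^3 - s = (s - 1)*(s^2 + s) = (s - 1)*(s + 1)*(s)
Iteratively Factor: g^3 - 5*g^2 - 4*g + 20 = (g - 2)*(g^2 - 3*g - 10) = (g - 2)*(g + 2)*(g - 5)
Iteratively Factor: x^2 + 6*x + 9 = (x + 3)*(x + 3)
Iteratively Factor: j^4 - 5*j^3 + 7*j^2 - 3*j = (j)*(j^3 - 5*j^2 + 7*j - 3) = j*(j - 3)*(j^2 - 2*j + 1) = j*(j - 3)*(j - 1)*(j - 1)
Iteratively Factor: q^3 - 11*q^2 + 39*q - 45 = (q - 3)*(q^2 - 8*q + 15) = (q - 3)^2*(q - 5)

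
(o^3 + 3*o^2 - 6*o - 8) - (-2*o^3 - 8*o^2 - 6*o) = 3*o^3 + 11*o^2 - 8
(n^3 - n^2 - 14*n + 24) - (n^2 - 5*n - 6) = n^3 - 2*n^2 - 9*n + 30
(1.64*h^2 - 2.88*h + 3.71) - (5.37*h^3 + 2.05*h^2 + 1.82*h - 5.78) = -5.37*h^3 - 0.41*h^2 - 4.7*h + 9.49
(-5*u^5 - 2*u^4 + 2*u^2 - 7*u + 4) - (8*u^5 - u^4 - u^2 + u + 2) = -13*u^5 - u^4 + 3*u^2 - 8*u + 2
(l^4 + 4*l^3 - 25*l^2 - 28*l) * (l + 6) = l^5 + 10*l^4 - l^3 - 178*l^2 - 168*l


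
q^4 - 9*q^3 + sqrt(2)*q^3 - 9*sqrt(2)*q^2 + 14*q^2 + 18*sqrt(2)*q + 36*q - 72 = (q - 6)*(q - 3)*(q - sqrt(2))*(q + 2*sqrt(2))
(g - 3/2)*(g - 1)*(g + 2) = g^3 - g^2/2 - 7*g/2 + 3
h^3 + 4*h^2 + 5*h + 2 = (h + 1)^2*(h + 2)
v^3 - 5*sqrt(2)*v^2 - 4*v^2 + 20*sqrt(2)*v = v*(v - 4)*(v - 5*sqrt(2))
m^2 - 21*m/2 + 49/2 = (m - 7)*(m - 7/2)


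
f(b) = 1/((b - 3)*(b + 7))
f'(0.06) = -0.01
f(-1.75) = -0.04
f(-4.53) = -0.05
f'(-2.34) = 0.00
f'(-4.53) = 0.01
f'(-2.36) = 0.00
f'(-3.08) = 0.00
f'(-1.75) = -0.00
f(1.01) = -0.06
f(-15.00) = 0.01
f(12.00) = 0.01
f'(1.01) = -0.02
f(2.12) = -0.12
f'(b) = -1/((b - 3)*(b + 7)^2) - 1/((b - 3)^2*(b + 7)) = 2*(-b - 2)/(b^4 + 8*b^3 - 26*b^2 - 168*b + 441)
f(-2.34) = -0.04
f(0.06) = -0.05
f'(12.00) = 0.00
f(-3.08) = -0.04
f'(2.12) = -0.13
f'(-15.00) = 0.00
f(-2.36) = -0.04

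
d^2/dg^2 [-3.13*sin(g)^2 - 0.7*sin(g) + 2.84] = 0.7*sin(g) - 6.26*cos(2*g)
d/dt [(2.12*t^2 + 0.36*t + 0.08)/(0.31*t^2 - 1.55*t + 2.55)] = (-3.3976*t^2 + 10.7624*t + 1.042)/(0.0961*t^4 - 0.961*t^3 + 3.9835*t^2 - 7.905*t + 6.5025)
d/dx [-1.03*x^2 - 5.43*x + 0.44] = -2.06*x - 5.43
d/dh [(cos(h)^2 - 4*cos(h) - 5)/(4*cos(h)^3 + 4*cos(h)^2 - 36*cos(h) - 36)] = (cos(h)^2 - 10*cos(h) + 9)*sin(h)/(4*(cos(h) - 3)^2*(cos(h) + 3)^2)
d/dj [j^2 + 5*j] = 2*j + 5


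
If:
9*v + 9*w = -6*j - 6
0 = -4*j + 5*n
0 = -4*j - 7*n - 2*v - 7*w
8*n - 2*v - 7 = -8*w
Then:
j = -15/44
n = -3/11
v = -419/330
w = 137/165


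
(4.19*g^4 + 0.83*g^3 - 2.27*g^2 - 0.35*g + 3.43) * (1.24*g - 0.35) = 5.1956*g^5 - 0.4373*g^4 - 3.1053*g^3 + 0.3605*g^2 + 4.3757*g - 1.2005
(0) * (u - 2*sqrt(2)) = 0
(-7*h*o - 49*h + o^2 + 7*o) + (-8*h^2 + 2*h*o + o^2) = -8*h^2 - 5*h*o - 49*h + 2*o^2 + 7*o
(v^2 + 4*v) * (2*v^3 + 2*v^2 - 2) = 2*v^5 + 10*v^4 + 8*v^3 - 2*v^2 - 8*v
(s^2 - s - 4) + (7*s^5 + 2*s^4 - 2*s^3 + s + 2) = 7*s^5 + 2*s^4 - 2*s^3 + s^2 - 2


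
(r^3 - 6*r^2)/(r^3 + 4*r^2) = (r - 6)/(r + 4)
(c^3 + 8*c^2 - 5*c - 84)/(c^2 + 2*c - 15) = (c^2 + 11*c + 28)/(c + 5)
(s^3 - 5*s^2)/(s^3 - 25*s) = s/(s + 5)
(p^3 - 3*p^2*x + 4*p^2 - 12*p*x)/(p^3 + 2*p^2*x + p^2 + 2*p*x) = (p^2 - 3*p*x + 4*p - 12*x)/(p^2 + 2*p*x + p + 2*x)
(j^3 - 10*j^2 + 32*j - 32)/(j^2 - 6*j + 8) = j - 4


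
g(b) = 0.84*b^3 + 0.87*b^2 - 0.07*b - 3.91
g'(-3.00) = 17.39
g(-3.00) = -18.55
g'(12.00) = 383.69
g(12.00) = 1572.05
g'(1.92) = 12.56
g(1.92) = 5.11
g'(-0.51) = -0.30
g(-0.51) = -3.76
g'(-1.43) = 2.59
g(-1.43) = -4.49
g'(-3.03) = 17.79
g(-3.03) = -19.08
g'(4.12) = 49.87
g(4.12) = 69.31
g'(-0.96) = 0.58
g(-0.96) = -3.78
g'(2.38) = 18.35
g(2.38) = 12.18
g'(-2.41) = 10.37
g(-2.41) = -10.45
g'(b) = 2.52*b^2 + 1.74*b - 0.07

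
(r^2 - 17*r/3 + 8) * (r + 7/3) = r^3 - 10*r^2/3 - 47*r/9 + 56/3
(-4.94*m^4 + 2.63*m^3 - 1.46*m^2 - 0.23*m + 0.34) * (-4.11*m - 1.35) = 20.3034*m^5 - 4.1403*m^4 + 2.4501*m^3 + 2.9163*m^2 - 1.0869*m - 0.459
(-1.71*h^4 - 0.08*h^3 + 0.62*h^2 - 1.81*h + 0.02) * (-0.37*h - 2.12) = 0.6327*h^5 + 3.6548*h^4 - 0.0598*h^3 - 0.6447*h^2 + 3.8298*h - 0.0424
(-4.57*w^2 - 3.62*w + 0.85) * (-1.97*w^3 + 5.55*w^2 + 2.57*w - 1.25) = 9.0029*w^5 - 18.2321*w^4 - 33.5104*w^3 + 1.1266*w^2 + 6.7095*w - 1.0625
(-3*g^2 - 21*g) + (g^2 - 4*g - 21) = -2*g^2 - 25*g - 21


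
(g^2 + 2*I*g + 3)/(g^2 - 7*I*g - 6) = (g + 3*I)/(g - 6*I)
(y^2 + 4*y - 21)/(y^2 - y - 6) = (y + 7)/(y + 2)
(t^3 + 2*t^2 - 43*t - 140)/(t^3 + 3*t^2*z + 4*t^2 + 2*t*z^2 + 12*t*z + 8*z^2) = (t^2 - 2*t - 35)/(t^2 + 3*t*z + 2*z^2)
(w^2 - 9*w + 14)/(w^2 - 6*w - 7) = (w - 2)/(w + 1)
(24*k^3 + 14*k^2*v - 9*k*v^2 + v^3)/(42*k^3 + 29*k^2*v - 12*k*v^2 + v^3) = (-4*k + v)/(-7*k + v)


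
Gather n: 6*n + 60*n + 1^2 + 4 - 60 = 66*n - 55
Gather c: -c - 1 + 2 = 1 - c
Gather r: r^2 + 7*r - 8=r^2 + 7*r - 8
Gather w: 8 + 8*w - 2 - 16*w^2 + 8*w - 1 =-16*w^2 + 16*w + 5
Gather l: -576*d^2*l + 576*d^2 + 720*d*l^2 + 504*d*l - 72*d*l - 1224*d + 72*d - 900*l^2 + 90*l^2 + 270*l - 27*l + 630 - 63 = 576*d^2 - 1152*d + l^2*(720*d - 810) + l*(-576*d^2 + 432*d + 243) + 567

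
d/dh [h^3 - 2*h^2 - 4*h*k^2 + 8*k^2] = 3*h^2 - 4*h - 4*k^2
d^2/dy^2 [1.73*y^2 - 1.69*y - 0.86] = 3.46000000000000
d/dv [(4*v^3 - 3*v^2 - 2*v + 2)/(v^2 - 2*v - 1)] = 2*(2*v^4 - 8*v^3 - 2*v^2 + v + 3)/(v^4 - 4*v^3 + 2*v^2 + 4*v + 1)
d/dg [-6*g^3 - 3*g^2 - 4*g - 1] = -18*g^2 - 6*g - 4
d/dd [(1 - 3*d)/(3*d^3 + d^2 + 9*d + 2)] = (-9*d^3 - 3*d^2 - 27*d + (3*d - 1)*(9*d^2 + 2*d + 9) - 6)/(3*d^3 + d^2 + 9*d + 2)^2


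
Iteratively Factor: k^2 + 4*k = (k + 4)*(k)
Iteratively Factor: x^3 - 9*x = (x + 3)*(x^2 - 3*x) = (x - 3)*(x + 3)*(x)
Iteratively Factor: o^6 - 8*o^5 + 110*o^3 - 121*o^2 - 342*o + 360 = (o + 2)*(o^5 - 10*o^4 + 20*o^3 + 70*o^2 - 261*o + 180) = (o + 2)*(o + 3)*(o^4 - 13*o^3 + 59*o^2 - 107*o + 60) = (o - 5)*(o + 2)*(o + 3)*(o^3 - 8*o^2 + 19*o - 12) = (o - 5)*(o - 1)*(o + 2)*(o + 3)*(o^2 - 7*o + 12) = (o - 5)*(o - 3)*(o - 1)*(o + 2)*(o + 3)*(o - 4)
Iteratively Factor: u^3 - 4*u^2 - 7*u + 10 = (u - 1)*(u^2 - 3*u - 10) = (u - 1)*(u + 2)*(u - 5)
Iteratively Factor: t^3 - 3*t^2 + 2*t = (t - 1)*(t^2 - 2*t) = t*(t - 1)*(t - 2)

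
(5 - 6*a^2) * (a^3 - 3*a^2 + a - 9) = -6*a^5 + 18*a^4 - a^3 + 39*a^2 + 5*a - 45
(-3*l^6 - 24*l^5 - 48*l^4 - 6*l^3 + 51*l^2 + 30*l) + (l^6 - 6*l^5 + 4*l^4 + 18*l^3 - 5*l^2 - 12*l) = -2*l^6 - 30*l^5 - 44*l^4 + 12*l^3 + 46*l^2 + 18*l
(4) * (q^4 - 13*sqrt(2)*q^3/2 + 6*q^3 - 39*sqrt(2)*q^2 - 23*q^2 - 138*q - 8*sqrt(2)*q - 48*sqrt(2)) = 4*q^4 - 26*sqrt(2)*q^3 + 24*q^3 - 156*sqrt(2)*q^2 - 92*q^2 - 552*q - 32*sqrt(2)*q - 192*sqrt(2)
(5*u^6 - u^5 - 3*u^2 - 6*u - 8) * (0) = 0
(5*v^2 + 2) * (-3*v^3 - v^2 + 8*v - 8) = -15*v^5 - 5*v^4 + 34*v^3 - 42*v^2 + 16*v - 16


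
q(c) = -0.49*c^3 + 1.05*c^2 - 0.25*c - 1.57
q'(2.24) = -2.92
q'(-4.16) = -34.43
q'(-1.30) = -5.46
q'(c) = -1.47*c^2 + 2.1*c - 0.25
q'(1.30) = -0.00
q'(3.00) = -7.18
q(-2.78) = 17.77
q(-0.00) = -1.57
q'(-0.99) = -3.77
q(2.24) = -2.37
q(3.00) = -6.10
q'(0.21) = 0.13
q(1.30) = -1.20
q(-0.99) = 0.18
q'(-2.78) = -17.45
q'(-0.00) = -0.25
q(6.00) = -71.11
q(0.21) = -1.58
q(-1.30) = 1.61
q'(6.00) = -40.57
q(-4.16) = 52.92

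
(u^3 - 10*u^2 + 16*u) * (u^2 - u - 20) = u^5 - 11*u^4 + 6*u^3 + 184*u^2 - 320*u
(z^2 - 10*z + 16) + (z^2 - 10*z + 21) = 2*z^2 - 20*z + 37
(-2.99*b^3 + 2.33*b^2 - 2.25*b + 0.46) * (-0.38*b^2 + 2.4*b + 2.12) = 1.1362*b^5 - 8.0614*b^4 + 0.108199999999999*b^3 - 0.635199999999999*b^2 - 3.666*b + 0.9752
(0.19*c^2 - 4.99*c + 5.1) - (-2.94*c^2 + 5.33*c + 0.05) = 3.13*c^2 - 10.32*c + 5.05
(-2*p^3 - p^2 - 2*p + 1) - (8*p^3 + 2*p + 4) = -10*p^3 - p^2 - 4*p - 3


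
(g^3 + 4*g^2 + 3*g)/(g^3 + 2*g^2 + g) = (g + 3)/(g + 1)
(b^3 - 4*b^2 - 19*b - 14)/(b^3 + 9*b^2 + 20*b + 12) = (b - 7)/(b + 6)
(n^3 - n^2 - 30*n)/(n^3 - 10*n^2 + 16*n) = (n^2 - n - 30)/(n^2 - 10*n + 16)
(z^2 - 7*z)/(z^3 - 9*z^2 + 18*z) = (z - 7)/(z^2 - 9*z + 18)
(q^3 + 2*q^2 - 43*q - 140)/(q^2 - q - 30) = (q^2 - 3*q - 28)/(q - 6)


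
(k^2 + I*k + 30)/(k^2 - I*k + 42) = (k - 5*I)/(k - 7*I)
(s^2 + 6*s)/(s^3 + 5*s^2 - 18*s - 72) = s/(s^2 - s - 12)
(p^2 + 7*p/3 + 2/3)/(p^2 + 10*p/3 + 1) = (p + 2)/(p + 3)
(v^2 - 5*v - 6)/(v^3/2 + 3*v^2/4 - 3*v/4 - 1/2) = 4*(v^2 - 5*v - 6)/(2*v^3 + 3*v^2 - 3*v - 2)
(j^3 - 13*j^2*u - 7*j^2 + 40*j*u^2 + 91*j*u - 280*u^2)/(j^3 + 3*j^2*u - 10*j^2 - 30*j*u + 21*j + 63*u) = (j^2 - 13*j*u + 40*u^2)/(j^2 + 3*j*u - 3*j - 9*u)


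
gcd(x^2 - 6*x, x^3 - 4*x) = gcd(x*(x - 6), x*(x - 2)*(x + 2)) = x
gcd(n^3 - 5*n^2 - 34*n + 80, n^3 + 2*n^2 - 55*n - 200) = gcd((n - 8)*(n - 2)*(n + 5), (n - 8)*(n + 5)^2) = n^2 - 3*n - 40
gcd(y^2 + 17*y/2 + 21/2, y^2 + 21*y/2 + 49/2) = y + 7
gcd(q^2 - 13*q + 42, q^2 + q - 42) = q - 6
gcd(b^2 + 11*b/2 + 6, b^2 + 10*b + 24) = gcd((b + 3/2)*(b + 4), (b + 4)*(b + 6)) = b + 4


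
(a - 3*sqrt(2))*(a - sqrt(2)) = a^2 - 4*sqrt(2)*a + 6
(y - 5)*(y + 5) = y^2 - 25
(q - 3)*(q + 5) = q^2 + 2*q - 15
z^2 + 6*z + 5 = (z + 1)*(z + 5)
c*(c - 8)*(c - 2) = c^3 - 10*c^2 + 16*c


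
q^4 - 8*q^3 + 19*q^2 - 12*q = q*(q - 4)*(q - 3)*(q - 1)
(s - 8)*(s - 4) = s^2 - 12*s + 32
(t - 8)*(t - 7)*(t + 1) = t^3 - 14*t^2 + 41*t + 56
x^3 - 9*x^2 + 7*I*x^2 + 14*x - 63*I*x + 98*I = (x - 7)*(x - 2)*(x + 7*I)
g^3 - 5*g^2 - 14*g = g*(g - 7)*(g + 2)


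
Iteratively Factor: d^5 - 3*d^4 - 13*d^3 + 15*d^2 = (d + 3)*(d^4 - 6*d^3 + 5*d^2) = d*(d + 3)*(d^3 - 6*d^2 + 5*d) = d*(d - 1)*(d + 3)*(d^2 - 5*d) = d^2*(d - 1)*(d + 3)*(d - 5)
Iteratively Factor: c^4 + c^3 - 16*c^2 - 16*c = (c + 1)*(c^3 - 16*c) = c*(c + 1)*(c^2 - 16) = c*(c - 4)*(c + 1)*(c + 4)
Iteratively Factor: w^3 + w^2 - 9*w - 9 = (w + 1)*(w^2 - 9) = (w - 3)*(w + 1)*(w + 3)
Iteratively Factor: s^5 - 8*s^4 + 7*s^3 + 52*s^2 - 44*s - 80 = (s - 4)*(s^4 - 4*s^3 - 9*s^2 + 16*s + 20) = (s - 5)*(s - 4)*(s^3 + s^2 - 4*s - 4) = (s - 5)*(s - 4)*(s - 2)*(s^2 + 3*s + 2) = (s - 5)*(s - 4)*(s - 2)*(s + 2)*(s + 1)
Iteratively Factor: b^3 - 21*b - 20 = (b + 1)*(b^2 - b - 20) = (b + 1)*(b + 4)*(b - 5)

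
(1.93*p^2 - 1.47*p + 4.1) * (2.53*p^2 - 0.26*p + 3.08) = 4.8829*p^4 - 4.2209*p^3 + 16.6996*p^2 - 5.5936*p + 12.628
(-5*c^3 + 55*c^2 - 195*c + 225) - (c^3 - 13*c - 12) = -6*c^3 + 55*c^2 - 182*c + 237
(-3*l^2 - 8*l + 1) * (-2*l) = 6*l^3 + 16*l^2 - 2*l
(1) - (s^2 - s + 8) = -s^2 + s - 7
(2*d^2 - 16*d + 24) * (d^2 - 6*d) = 2*d^4 - 28*d^3 + 120*d^2 - 144*d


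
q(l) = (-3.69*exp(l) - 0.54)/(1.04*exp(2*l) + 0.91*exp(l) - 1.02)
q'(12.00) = 0.00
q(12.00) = 0.00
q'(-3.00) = 0.23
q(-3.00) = 0.74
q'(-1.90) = 0.91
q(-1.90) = 1.27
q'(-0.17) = 28.11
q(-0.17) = -7.49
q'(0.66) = 1.87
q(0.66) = -1.66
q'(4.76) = 0.03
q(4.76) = -0.03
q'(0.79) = 1.53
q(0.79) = -1.44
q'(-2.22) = 0.58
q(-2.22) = 1.04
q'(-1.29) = 2.80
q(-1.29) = 2.25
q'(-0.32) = 143.94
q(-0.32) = -17.02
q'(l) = (-3.69*exp(l) - 0.54)*(-2.08*exp(2*l) - 0.91*exp(l))/(1.04*exp(2*l) + 0.91*exp(l) - 1.02)^2 - 3.69*exp(l)/(1.04*exp(2*l) + 0.91*exp(l) - 1.02) = (3.8376*exp(2*l) + 1.1232*exp(l) + 4.2552)*exp(l)/(1.0816*exp(4*l) + 1.8928*exp(3*l) - 1.2935*exp(2*l) - 1.8564*exp(l) + 1.0404)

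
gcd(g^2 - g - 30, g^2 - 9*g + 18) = g - 6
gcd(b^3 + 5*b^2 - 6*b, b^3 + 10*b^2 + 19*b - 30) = b^2 + 5*b - 6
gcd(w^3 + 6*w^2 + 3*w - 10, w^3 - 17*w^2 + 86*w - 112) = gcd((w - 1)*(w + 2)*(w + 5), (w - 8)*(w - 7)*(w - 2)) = 1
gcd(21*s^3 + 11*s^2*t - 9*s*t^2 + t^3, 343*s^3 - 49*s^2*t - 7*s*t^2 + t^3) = 7*s - t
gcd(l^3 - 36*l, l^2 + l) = l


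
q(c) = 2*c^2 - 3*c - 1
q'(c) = 4*c - 3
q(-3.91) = 41.31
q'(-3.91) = -18.64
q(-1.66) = 9.49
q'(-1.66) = -9.64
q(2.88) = 6.95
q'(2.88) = 8.52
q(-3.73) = 38.02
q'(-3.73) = -17.92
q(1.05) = -1.94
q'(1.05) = 1.20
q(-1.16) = 5.17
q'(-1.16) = -7.64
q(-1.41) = 7.21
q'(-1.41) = -8.64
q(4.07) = 19.92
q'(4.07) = 13.28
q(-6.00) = 89.00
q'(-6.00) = -27.00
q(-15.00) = 494.00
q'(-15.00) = -63.00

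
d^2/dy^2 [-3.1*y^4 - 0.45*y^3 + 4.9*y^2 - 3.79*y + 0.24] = -37.2*y^2 - 2.7*y + 9.8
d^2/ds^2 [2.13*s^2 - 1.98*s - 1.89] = 4.26000000000000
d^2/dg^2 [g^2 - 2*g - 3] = 2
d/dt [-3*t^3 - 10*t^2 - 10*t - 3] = -9*t^2 - 20*t - 10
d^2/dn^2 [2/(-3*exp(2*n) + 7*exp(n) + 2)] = 2*(2*(6*exp(n) - 7)^2*exp(n) + (12*exp(n) - 7)*(-3*exp(2*n) + 7*exp(n) + 2))*exp(n)/(-3*exp(2*n) + 7*exp(n) + 2)^3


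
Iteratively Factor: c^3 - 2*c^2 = (c)*(c^2 - 2*c) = c^2*(c - 2)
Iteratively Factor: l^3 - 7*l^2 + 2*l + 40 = (l - 4)*(l^2 - 3*l - 10) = (l - 4)*(l + 2)*(l - 5)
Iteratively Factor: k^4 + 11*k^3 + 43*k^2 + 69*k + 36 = (k + 3)*(k^3 + 8*k^2 + 19*k + 12) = (k + 3)*(k + 4)*(k^2 + 4*k + 3) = (k + 3)^2*(k + 4)*(k + 1)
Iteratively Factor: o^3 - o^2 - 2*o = (o + 1)*(o^2 - 2*o) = (o - 2)*(o + 1)*(o)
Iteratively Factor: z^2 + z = (z + 1)*(z)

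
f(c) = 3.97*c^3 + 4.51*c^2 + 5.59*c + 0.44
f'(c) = 11.91*c^2 + 9.02*c + 5.59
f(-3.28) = -109.47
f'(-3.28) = 104.14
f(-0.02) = 0.33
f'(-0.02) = 5.41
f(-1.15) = -6.06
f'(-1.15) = 10.97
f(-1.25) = -7.25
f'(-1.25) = 12.92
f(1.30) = 24.05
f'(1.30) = 37.44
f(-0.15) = -0.31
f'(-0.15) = 4.50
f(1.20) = 20.50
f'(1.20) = 33.56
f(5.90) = 1005.77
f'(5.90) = 473.40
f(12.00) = 7577.12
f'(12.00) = 1828.87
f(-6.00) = -728.26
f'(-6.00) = 380.23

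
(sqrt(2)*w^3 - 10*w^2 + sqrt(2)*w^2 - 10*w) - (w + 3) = sqrt(2)*w^3 - 10*w^2 + sqrt(2)*w^2 - 11*w - 3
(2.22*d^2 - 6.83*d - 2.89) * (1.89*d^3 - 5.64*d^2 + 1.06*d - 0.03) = 4.1958*d^5 - 25.4295*d^4 + 35.4123*d^3 + 8.9932*d^2 - 2.8585*d + 0.0867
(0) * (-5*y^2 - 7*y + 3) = 0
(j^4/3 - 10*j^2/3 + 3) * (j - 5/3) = j^5/3 - 5*j^4/9 - 10*j^3/3 + 50*j^2/9 + 3*j - 5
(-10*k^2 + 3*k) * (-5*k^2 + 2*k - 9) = 50*k^4 - 35*k^3 + 96*k^2 - 27*k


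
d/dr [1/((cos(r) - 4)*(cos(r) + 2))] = 2*(cos(r) - 1)*sin(r)/((cos(r) - 4)^2*(cos(r) + 2)^2)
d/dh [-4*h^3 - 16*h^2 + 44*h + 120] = -12*h^2 - 32*h + 44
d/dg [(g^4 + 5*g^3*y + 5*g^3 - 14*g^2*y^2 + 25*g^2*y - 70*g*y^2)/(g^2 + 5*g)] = 2*g + 5*y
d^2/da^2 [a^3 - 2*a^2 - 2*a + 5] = 6*a - 4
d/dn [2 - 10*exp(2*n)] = -20*exp(2*n)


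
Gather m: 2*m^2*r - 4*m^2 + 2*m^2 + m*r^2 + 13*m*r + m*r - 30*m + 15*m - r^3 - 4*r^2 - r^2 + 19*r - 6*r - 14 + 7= m^2*(2*r - 2) + m*(r^2 + 14*r - 15) - r^3 - 5*r^2 + 13*r - 7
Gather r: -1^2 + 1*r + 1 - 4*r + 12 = 12 - 3*r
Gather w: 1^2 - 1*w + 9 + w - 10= 0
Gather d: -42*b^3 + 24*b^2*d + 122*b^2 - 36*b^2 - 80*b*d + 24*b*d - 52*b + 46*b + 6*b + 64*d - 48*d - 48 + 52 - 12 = -42*b^3 + 86*b^2 + d*(24*b^2 - 56*b + 16) - 8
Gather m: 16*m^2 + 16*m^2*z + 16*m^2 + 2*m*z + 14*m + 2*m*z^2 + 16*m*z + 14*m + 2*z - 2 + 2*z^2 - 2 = m^2*(16*z + 32) + m*(2*z^2 + 18*z + 28) + 2*z^2 + 2*z - 4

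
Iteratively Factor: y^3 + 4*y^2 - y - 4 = (y - 1)*(y^2 + 5*y + 4) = (y - 1)*(y + 4)*(y + 1)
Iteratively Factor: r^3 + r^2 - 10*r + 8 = (r - 2)*(r^2 + 3*r - 4) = (r - 2)*(r + 4)*(r - 1)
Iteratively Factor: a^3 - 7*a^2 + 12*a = (a)*(a^2 - 7*a + 12) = a*(a - 4)*(a - 3)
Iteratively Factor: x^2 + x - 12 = (x + 4)*(x - 3)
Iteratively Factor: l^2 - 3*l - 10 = (l - 5)*(l + 2)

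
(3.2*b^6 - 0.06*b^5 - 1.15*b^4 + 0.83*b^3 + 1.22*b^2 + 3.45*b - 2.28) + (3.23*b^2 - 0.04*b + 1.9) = 3.2*b^6 - 0.06*b^5 - 1.15*b^4 + 0.83*b^3 + 4.45*b^2 + 3.41*b - 0.38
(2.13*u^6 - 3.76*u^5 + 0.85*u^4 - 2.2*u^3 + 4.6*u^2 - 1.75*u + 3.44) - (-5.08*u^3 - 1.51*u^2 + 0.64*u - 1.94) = 2.13*u^6 - 3.76*u^5 + 0.85*u^4 + 2.88*u^3 + 6.11*u^2 - 2.39*u + 5.38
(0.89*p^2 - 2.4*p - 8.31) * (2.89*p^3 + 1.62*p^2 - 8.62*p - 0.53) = 2.5721*p^5 - 5.4942*p^4 - 35.5757*p^3 + 6.7541*p^2 + 72.9042*p + 4.4043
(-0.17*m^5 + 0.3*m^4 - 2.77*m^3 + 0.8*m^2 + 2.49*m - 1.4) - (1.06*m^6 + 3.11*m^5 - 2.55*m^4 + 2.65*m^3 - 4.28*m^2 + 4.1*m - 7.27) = -1.06*m^6 - 3.28*m^5 + 2.85*m^4 - 5.42*m^3 + 5.08*m^2 - 1.61*m + 5.87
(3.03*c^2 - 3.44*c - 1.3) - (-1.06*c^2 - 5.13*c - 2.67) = 4.09*c^2 + 1.69*c + 1.37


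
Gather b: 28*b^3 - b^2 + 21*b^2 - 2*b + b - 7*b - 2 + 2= 28*b^3 + 20*b^2 - 8*b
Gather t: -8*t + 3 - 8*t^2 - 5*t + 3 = -8*t^2 - 13*t + 6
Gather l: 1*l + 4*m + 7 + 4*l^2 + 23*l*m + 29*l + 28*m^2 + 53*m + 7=4*l^2 + l*(23*m + 30) + 28*m^2 + 57*m + 14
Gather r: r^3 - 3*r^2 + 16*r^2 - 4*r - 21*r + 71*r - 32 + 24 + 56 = r^3 + 13*r^2 + 46*r + 48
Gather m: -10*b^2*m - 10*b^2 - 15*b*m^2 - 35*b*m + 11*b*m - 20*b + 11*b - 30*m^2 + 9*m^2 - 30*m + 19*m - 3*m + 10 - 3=-10*b^2 - 9*b + m^2*(-15*b - 21) + m*(-10*b^2 - 24*b - 14) + 7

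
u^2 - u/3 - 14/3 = (u - 7/3)*(u + 2)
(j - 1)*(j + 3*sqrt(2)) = j^2 - j + 3*sqrt(2)*j - 3*sqrt(2)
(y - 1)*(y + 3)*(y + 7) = y^3 + 9*y^2 + 11*y - 21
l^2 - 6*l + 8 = (l - 4)*(l - 2)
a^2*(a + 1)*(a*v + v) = a^4*v + 2*a^3*v + a^2*v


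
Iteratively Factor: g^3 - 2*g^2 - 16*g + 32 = (g + 4)*(g^2 - 6*g + 8) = (g - 4)*(g + 4)*(g - 2)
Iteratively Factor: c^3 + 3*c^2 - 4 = (c + 2)*(c^2 + c - 2) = (c - 1)*(c + 2)*(c + 2)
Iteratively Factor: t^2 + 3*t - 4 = (t + 4)*(t - 1)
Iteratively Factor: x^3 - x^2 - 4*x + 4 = (x - 1)*(x^2 - 4) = (x - 2)*(x - 1)*(x + 2)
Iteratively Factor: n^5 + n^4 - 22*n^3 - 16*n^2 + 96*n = (n - 2)*(n^4 + 3*n^3 - 16*n^2 - 48*n) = (n - 4)*(n - 2)*(n^3 + 7*n^2 + 12*n) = (n - 4)*(n - 2)*(n + 3)*(n^2 + 4*n) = (n - 4)*(n - 2)*(n + 3)*(n + 4)*(n)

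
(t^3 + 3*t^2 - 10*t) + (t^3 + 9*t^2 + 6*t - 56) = 2*t^3 + 12*t^2 - 4*t - 56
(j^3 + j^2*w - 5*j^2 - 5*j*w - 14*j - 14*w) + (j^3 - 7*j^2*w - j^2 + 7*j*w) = 2*j^3 - 6*j^2*w - 6*j^2 + 2*j*w - 14*j - 14*w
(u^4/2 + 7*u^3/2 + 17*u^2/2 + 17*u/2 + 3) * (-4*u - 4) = -2*u^5 - 16*u^4 - 48*u^3 - 68*u^2 - 46*u - 12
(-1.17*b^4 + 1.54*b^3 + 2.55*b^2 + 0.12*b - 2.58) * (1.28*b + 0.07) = -1.4976*b^5 + 1.8893*b^4 + 3.3718*b^3 + 0.3321*b^2 - 3.294*b - 0.1806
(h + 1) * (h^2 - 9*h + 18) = h^3 - 8*h^2 + 9*h + 18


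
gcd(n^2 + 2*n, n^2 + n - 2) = n + 2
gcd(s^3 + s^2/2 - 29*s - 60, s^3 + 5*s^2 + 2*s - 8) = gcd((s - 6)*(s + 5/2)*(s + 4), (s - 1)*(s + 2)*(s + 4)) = s + 4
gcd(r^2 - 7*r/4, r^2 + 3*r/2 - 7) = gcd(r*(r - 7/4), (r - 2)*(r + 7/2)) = 1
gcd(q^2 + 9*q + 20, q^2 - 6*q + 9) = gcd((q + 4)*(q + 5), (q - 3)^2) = 1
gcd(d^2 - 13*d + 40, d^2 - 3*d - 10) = d - 5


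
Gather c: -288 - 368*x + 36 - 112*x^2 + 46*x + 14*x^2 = -98*x^2 - 322*x - 252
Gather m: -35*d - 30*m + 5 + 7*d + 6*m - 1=-28*d - 24*m + 4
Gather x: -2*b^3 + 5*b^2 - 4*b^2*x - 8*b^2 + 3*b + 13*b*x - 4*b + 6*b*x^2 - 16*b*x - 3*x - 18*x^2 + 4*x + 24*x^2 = -2*b^3 - 3*b^2 - b + x^2*(6*b + 6) + x*(-4*b^2 - 3*b + 1)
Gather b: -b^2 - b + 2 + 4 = -b^2 - b + 6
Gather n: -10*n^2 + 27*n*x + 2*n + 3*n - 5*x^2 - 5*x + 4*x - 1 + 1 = -10*n^2 + n*(27*x + 5) - 5*x^2 - x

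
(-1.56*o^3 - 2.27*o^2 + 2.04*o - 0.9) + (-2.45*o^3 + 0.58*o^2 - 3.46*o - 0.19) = -4.01*o^3 - 1.69*o^2 - 1.42*o - 1.09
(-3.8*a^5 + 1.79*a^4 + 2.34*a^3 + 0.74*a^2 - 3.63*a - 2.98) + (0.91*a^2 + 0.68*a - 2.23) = -3.8*a^5 + 1.79*a^4 + 2.34*a^3 + 1.65*a^2 - 2.95*a - 5.21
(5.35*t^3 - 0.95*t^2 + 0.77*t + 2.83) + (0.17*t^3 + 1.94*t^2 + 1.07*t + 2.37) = 5.52*t^3 + 0.99*t^2 + 1.84*t + 5.2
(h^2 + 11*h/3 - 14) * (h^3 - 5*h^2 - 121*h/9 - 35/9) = h^5 - 4*h^4/3 - 412*h^3/9 + 454*h^2/27 + 4697*h/27 + 490/9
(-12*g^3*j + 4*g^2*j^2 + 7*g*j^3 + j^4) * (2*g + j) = -24*g^4*j - 4*g^3*j^2 + 18*g^2*j^3 + 9*g*j^4 + j^5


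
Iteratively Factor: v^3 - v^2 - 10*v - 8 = (v + 1)*(v^2 - 2*v - 8) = (v + 1)*(v + 2)*(v - 4)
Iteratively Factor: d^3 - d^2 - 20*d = (d)*(d^2 - d - 20) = d*(d + 4)*(d - 5)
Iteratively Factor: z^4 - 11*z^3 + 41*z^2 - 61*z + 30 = (z - 5)*(z^3 - 6*z^2 + 11*z - 6) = (z - 5)*(z - 1)*(z^2 - 5*z + 6) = (z - 5)*(z - 3)*(z - 1)*(z - 2)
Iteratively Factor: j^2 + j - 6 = (j + 3)*(j - 2)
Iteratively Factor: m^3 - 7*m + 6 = (m + 3)*(m^2 - 3*m + 2) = (m - 2)*(m + 3)*(m - 1)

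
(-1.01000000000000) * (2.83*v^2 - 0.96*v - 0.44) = -2.8583*v^2 + 0.9696*v + 0.4444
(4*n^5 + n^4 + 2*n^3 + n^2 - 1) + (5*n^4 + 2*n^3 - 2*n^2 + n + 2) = 4*n^5 + 6*n^4 + 4*n^3 - n^2 + n + 1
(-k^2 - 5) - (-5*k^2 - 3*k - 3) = 4*k^2 + 3*k - 2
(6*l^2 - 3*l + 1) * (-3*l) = -18*l^3 + 9*l^2 - 3*l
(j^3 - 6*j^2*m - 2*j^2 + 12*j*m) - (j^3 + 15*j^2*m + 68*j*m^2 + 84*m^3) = -21*j^2*m - 2*j^2 - 68*j*m^2 + 12*j*m - 84*m^3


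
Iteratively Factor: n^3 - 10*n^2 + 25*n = (n)*(n^2 - 10*n + 25) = n*(n - 5)*(n - 5)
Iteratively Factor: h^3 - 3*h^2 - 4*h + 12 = (h - 2)*(h^2 - h - 6) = (h - 2)*(h + 2)*(h - 3)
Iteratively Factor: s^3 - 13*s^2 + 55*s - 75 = (s - 5)*(s^2 - 8*s + 15) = (s - 5)^2*(s - 3)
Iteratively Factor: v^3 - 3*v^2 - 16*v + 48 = (v + 4)*(v^2 - 7*v + 12) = (v - 3)*(v + 4)*(v - 4)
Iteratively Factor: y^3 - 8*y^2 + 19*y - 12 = (y - 3)*(y^2 - 5*y + 4) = (y - 4)*(y - 3)*(y - 1)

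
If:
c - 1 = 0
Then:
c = 1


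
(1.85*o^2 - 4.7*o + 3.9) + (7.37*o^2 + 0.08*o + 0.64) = 9.22*o^2 - 4.62*o + 4.54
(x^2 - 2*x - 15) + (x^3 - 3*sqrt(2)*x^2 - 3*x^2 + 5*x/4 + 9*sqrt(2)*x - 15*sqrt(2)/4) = x^3 - 3*sqrt(2)*x^2 - 2*x^2 - 3*x/4 + 9*sqrt(2)*x - 15 - 15*sqrt(2)/4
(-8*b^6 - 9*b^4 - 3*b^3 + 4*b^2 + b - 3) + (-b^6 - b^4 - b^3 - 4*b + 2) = -9*b^6 - 10*b^4 - 4*b^3 + 4*b^2 - 3*b - 1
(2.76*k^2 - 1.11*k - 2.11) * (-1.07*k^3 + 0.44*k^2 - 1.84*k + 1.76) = -2.9532*k^5 + 2.4021*k^4 - 3.3091*k^3 + 5.9716*k^2 + 1.9288*k - 3.7136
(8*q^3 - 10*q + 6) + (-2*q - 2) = 8*q^3 - 12*q + 4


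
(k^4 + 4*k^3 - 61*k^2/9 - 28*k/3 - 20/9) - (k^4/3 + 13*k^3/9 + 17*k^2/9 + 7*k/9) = 2*k^4/3 + 23*k^3/9 - 26*k^2/3 - 91*k/9 - 20/9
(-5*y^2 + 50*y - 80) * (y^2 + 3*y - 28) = -5*y^4 + 35*y^3 + 210*y^2 - 1640*y + 2240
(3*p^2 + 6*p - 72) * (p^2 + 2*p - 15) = 3*p^4 + 12*p^3 - 105*p^2 - 234*p + 1080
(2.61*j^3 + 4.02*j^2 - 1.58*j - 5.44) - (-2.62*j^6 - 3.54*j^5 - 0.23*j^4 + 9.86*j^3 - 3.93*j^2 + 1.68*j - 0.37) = 2.62*j^6 + 3.54*j^5 + 0.23*j^4 - 7.25*j^3 + 7.95*j^2 - 3.26*j - 5.07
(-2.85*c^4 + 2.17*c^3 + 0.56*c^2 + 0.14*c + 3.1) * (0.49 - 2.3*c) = 6.555*c^5 - 6.3875*c^4 - 0.2247*c^3 - 0.0476*c^2 - 7.0614*c + 1.519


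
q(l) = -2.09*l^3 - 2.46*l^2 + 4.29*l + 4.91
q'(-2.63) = -26.14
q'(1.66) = -21.15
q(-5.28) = 221.32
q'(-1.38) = -0.86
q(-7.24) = 638.07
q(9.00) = -1679.35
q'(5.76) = -232.07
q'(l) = -6.27*l^2 - 4.92*l + 4.29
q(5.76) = -451.40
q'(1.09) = -8.52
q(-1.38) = -0.20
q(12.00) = -3909.37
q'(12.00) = -957.63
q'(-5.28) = -144.53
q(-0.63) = 1.75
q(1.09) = 3.96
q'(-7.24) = -288.75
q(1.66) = -4.31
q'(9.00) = -547.86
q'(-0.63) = 4.90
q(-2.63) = 14.63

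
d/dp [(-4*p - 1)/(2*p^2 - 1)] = 4*(2*p^2 + p + 1)/(4*p^4 - 4*p^2 + 1)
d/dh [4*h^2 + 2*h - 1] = 8*h + 2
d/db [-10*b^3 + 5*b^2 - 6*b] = -30*b^2 + 10*b - 6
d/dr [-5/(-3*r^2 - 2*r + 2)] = 10*(-3*r - 1)/(3*r^2 + 2*r - 2)^2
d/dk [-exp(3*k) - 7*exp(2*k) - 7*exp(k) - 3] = (-3*exp(2*k) - 14*exp(k) - 7)*exp(k)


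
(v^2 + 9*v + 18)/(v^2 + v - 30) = (v + 3)/(v - 5)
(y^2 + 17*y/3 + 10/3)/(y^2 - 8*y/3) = (3*y^2 + 17*y + 10)/(y*(3*y - 8))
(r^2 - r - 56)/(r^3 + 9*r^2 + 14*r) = (r - 8)/(r*(r + 2))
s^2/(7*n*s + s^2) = s/(7*n + s)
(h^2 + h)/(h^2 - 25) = h*(h + 1)/(h^2 - 25)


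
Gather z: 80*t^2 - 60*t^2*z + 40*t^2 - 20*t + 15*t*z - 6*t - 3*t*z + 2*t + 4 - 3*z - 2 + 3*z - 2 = 120*t^2 - 24*t + z*(-60*t^2 + 12*t)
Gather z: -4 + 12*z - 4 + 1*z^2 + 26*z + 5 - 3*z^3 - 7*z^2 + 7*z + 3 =-3*z^3 - 6*z^2 + 45*z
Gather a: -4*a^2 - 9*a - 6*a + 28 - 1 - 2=-4*a^2 - 15*a + 25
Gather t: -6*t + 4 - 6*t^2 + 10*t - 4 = -6*t^2 + 4*t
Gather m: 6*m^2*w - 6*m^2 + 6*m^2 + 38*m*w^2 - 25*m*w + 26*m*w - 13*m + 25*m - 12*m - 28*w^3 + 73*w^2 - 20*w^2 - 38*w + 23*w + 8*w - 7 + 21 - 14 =6*m^2*w + m*(38*w^2 + w) - 28*w^3 + 53*w^2 - 7*w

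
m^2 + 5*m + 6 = (m + 2)*(m + 3)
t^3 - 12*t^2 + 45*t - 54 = (t - 6)*(t - 3)^2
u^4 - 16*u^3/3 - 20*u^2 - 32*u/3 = u*(u - 8)*(u + 2/3)*(u + 2)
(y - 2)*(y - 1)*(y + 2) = y^3 - y^2 - 4*y + 4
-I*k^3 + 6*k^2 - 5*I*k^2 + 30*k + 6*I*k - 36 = (k + 6)*(k + 6*I)*(-I*k + I)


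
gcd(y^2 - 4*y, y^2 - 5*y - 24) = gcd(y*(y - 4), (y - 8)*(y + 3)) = 1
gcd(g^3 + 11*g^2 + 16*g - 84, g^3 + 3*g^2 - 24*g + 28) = g^2 + 5*g - 14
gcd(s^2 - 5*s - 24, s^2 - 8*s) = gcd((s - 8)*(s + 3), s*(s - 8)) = s - 8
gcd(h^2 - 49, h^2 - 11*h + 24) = 1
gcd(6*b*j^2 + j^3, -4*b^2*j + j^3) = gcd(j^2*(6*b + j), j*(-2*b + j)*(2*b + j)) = j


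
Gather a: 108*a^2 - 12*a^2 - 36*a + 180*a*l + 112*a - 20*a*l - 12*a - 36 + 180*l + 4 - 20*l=96*a^2 + a*(160*l + 64) + 160*l - 32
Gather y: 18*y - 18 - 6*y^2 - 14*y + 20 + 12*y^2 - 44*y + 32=6*y^2 - 40*y + 34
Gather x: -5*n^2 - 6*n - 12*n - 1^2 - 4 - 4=-5*n^2 - 18*n - 9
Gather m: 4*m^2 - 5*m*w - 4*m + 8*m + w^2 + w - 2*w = 4*m^2 + m*(4 - 5*w) + w^2 - w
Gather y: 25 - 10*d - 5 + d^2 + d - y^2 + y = d^2 - 9*d - y^2 + y + 20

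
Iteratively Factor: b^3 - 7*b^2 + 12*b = (b)*(b^2 - 7*b + 12) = b*(b - 4)*(b - 3)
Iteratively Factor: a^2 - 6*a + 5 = (a - 1)*(a - 5)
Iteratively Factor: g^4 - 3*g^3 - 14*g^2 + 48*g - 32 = (g - 4)*(g^3 + g^2 - 10*g + 8) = (g - 4)*(g - 1)*(g^2 + 2*g - 8) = (g - 4)*(g - 2)*(g - 1)*(g + 4)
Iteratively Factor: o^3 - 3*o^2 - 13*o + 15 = (o + 3)*(o^2 - 6*o + 5) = (o - 5)*(o + 3)*(o - 1)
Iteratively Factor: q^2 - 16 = (q + 4)*(q - 4)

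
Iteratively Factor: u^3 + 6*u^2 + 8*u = (u + 4)*(u^2 + 2*u) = (u + 2)*(u + 4)*(u)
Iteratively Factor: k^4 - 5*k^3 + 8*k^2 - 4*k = (k - 2)*(k^3 - 3*k^2 + 2*k) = (k - 2)*(k - 1)*(k^2 - 2*k) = k*(k - 2)*(k - 1)*(k - 2)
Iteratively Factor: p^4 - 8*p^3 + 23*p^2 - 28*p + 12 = (p - 2)*(p^3 - 6*p^2 + 11*p - 6) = (p - 2)^2*(p^2 - 4*p + 3) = (p - 3)*(p - 2)^2*(p - 1)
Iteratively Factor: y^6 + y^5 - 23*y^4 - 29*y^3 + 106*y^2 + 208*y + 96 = (y + 4)*(y^5 - 3*y^4 - 11*y^3 + 15*y^2 + 46*y + 24) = (y - 4)*(y + 4)*(y^4 + y^3 - 7*y^2 - 13*y - 6) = (y - 4)*(y + 1)*(y + 4)*(y^3 - 7*y - 6) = (y - 4)*(y + 1)*(y + 2)*(y + 4)*(y^2 - 2*y - 3) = (y - 4)*(y + 1)^2*(y + 2)*(y + 4)*(y - 3)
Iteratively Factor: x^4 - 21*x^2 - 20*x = (x + 1)*(x^3 - x^2 - 20*x) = (x + 1)*(x + 4)*(x^2 - 5*x) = (x - 5)*(x + 1)*(x + 4)*(x)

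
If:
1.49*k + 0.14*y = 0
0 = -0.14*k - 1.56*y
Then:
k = 0.00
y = 0.00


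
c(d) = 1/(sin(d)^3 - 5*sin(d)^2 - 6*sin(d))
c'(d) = (-3*sin(d)^2*cos(d) + 10*sin(d)*cos(d) + 6*cos(d))/(sin(d)^3 - 5*sin(d)^2 - 6*sin(d))^2 = (-3*cos(d) + 10/tan(d) + 6*cos(d)/sin(d)^2)/((sin(d) - 6)^2*(sin(d) + 1)^2)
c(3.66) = 0.62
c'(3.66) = -0.10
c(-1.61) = 186.09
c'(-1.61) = 9483.78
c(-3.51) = -0.36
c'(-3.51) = -1.13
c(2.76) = -0.35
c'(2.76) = -1.04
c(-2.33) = 0.75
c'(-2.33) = 1.09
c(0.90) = -0.14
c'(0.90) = 0.14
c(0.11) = -1.39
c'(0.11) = 13.63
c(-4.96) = -0.10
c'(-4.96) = 0.03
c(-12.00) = -0.22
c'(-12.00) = 0.44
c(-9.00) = 0.64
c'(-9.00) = -0.52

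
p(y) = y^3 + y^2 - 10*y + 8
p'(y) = 3*y^2 + 2*y - 10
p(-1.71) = 23.02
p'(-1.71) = -4.65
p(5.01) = 108.75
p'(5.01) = 75.32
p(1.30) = -1.11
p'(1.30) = -2.33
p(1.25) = -0.98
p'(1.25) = -2.81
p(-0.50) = 13.12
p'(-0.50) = -10.25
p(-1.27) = 20.26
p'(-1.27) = -7.70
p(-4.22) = -7.14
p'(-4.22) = 34.99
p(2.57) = 5.88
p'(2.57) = 14.95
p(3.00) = 14.00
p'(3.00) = 23.00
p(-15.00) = -2992.00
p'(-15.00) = 635.00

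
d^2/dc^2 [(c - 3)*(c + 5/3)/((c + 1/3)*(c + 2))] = 2*(-99*c^3 - 459*c^2 - 873*c - 577)/(27*c^6 + 189*c^5 + 495*c^4 + 595*c^3 + 330*c^2 + 84*c + 8)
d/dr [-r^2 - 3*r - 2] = -2*r - 3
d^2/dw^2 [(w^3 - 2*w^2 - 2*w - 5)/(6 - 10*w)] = (-25*w^3 + 45*w^2 - 27*w + 173)/(125*w^3 - 225*w^2 + 135*w - 27)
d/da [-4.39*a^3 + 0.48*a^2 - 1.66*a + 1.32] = -13.17*a^2 + 0.96*a - 1.66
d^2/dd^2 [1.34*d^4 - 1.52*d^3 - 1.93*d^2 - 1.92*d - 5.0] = 16.08*d^2 - 9.12*d - 3.86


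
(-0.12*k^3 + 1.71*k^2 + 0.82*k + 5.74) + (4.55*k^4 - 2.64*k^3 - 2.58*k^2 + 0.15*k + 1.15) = 4.55*k^4 - 2.76*k^3 - 0.87*k^2 + 0.97*k + 6.89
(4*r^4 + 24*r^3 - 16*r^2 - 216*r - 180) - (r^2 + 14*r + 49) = 4*r^4 + 24*r^3 - 17*r^2 - 230*r - 229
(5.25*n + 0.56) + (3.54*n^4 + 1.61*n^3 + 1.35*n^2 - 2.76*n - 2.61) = 3.54*n^4 + 1.61*n^3 + 1.35*n^2 + 2.49*n - 2.05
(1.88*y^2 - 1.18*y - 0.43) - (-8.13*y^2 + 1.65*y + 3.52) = 10.01*y^2 - 2.83*y - 3.95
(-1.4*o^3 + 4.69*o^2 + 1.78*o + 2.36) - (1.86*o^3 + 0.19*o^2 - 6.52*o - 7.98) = -3.26*o^3 + 4.5*o^2 + 8.3*o + 10.34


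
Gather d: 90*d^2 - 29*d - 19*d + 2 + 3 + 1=90*d^2 - 48*d + 6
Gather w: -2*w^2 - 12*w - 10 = -2*w^2 - 12*w - 10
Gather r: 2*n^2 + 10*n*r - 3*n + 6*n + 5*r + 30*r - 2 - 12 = 2*n^2 + 3*n + r*(10*n + 35) - 14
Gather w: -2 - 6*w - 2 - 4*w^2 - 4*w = -4*w^2 - 10*w - 4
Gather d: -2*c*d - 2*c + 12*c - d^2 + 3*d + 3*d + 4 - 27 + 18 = 10*c - d^2 + d*(6 - 2*c) - 5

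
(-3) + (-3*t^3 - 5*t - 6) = -3*t^3 - 5*t - 9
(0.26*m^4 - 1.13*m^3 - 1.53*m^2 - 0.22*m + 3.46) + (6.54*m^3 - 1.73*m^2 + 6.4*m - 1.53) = 0.26*m^4 + 5.41*m^3 - 3.26*m^2 + 6.18*m + 1.93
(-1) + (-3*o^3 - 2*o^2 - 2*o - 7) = -3*o^3 - 2*o^2 - 2*o - 8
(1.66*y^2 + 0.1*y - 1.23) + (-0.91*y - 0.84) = 1.66*y^2 - 0.81*y - 2.07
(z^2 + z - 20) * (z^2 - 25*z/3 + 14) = z^4 - 22*z^3/3 - 43*z^2/3 + 542*z/3 - 280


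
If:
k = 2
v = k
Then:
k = 2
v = 2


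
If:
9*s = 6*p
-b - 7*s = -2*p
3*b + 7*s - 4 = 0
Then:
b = 16/5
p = -6/5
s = -4/5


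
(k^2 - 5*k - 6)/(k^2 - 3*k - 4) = (k - 6)/(k - 4)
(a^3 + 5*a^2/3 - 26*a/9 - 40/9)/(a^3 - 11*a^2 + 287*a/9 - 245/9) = (3*a^2 + 10*a + 8)/(3*a^2 - 28*a + 49)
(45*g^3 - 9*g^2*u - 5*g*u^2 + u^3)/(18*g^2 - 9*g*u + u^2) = (-15*g^2 - 2*g*u + u^2)/(-6*g + u)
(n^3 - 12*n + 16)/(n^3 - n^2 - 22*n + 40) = (n^2 + 2*n - 8)/(n^2 + n - 20)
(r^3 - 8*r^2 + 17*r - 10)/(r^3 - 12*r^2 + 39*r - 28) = (r^2 - 7*r + 10)/(r^2 - 11*r + 28)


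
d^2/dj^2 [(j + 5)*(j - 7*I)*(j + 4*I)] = 6*j + 10 - 6*I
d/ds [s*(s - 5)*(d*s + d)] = d*(3*s^2 - 8*s - 5)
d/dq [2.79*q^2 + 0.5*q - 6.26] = 5.58*q + 0.5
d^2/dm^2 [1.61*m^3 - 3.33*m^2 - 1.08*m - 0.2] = 9.66*m - 6.66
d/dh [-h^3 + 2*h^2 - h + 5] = -3*h^2 + 4*h - 1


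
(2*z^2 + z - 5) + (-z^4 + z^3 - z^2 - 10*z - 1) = -z^4 + z^3 + z^2 - 9*z - 6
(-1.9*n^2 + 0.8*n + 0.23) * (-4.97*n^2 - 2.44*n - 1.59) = 9.443*n^4 + 0.66*n^3 - 0.0741000000000001*n^2 - 1.8332*n - 0.3657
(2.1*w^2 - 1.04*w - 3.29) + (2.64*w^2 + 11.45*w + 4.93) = 4.74*w^2 + 10.41*w + 1.64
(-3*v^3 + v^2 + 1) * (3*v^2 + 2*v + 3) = -9*v^5 - 3*v^4 - 7*v^3 + 6*v^2 + 2*v + 3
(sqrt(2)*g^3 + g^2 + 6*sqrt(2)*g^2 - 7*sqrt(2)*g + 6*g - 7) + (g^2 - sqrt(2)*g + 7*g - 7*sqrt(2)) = sqrt(2)*g^3 + 2*g^2 + 6*sqrt(2)*g^2 - 8*sqrt(2)*g + 13*g - 7*sqrt(2) - 7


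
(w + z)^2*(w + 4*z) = w^3 + 6*w^2*z + 9*w*z^2 + 4*z^3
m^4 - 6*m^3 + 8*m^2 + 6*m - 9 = (m - 3)^2*(m - 1)*(m + 1)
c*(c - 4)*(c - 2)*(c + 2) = c^4 - 4*c^3 - 4*c^2 + 16*c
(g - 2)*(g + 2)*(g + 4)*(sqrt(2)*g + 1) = sqrt(2)*g^4 + g^3 + 4*sqrt(2)*g^3 - 4*sqrt(2)*g^2 + 4*g^2 - 16*sqrt(2)*g - 4*g - 16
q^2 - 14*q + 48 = (q - 8)*(q - 6)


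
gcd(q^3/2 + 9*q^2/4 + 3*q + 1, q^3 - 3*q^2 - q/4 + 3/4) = q + 1/2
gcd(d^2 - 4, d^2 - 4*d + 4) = d - 2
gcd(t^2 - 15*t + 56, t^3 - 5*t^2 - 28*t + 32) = t - 8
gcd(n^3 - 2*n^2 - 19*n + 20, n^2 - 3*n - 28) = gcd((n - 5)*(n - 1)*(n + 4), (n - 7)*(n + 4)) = n + 4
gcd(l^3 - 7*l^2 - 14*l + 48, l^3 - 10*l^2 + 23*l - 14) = l - 2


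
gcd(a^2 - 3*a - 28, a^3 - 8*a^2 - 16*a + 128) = a + 4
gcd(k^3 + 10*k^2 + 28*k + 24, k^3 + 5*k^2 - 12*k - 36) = k^2 + 8*k + 12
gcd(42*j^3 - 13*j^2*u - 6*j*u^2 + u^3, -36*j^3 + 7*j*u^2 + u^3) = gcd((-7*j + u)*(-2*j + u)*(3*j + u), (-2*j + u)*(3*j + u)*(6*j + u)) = -6*j^2 + j*u + u^2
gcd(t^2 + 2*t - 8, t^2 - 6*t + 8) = t - 2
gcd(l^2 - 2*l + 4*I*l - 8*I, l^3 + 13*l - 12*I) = l + 4*I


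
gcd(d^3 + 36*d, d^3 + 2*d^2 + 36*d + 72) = d^2 + 36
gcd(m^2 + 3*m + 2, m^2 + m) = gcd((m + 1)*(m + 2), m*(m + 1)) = m + 1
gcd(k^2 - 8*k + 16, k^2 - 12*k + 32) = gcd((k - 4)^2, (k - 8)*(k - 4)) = k - 4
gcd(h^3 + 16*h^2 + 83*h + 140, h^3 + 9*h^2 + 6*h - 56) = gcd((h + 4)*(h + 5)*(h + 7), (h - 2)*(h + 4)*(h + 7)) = h^2 + 11*h + 28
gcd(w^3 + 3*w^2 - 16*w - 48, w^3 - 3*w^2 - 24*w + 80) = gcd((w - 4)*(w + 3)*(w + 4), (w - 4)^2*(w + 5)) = w - 4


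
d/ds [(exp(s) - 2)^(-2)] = -2*exp(s)/(exp(s) - 2)^3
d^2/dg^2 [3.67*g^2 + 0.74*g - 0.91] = 7.34000000000000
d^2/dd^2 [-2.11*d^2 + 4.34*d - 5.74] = -4.22000000000000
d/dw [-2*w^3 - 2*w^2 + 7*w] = -6*w^2 - 4*w + 7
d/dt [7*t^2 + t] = 14*t + 1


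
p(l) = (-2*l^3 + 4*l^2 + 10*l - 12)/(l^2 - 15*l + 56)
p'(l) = (15 - 2*l)*(-2*l^3 + 4*l^2 + 10*l - 12)/(l^2 - 15*l + 56)^2 + (-6*l^2 + 8*l + 10)/(l^2 - 15*l + 56)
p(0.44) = -0.14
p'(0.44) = 0.21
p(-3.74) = 0.88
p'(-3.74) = -0.67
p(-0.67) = -0.25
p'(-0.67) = -0.03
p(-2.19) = 0.07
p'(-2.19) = -0.37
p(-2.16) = 0.06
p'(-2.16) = -0.37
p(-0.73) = -0.24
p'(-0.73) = -0.04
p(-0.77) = -0.24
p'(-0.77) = -0.05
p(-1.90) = -0.03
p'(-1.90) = -0.31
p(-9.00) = 6.18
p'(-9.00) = -1.27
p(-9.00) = 6.18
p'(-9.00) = -1.27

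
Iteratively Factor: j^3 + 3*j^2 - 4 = (j - 1)*(j^2 + 4*j + 4) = (j - 1)*(j + 2)*(j + 2)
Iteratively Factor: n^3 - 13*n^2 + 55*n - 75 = (n - 5)*(n^2 - 8*n + 15) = (n - 5)^2*(n - 3)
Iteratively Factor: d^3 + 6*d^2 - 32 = (d + 4)*(d^2 + 2*d - 8) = (d - 2)*(d + 4)*(d + 4)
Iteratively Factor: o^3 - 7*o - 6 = (o + 1)*(o^2 - o - 6) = (o + 1)*(o + 2)*(o - 3)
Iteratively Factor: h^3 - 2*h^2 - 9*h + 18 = (h - 2)*(h^2 - 9) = (h - 3)*(h - 2)*(h + 3)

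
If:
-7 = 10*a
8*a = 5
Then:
No Solution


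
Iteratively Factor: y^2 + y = (y)*(y + 1)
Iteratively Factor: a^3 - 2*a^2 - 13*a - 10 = (a - 5)*(a^2 + 3*a + 2) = (a - 5)*(a + 1)*(a + 2)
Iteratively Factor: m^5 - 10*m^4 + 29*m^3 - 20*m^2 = (m - 5)*(m^4 - 5*m^3 + 4*m^2) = (m - 5)*(m - 4)*(m^3 - m^2) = m*(m - 5)*(m - 4)*(m^2 - m) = m^2*(m - 5)*(m - 4)*(m - 1)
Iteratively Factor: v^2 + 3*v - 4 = (v - 1)*(v + 4)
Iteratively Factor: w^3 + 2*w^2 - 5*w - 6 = (w + 1)*(w^2 + w - 6) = (w + 1)*(w + 3)*(w - 2)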